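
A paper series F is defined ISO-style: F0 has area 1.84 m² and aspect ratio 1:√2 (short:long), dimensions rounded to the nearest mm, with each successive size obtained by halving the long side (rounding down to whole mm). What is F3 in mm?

403 × 570 mm

Let F0's short side be w mm. w · w√2 = 1.84 m² = 1,840,000 mm², so w ≈ 1140.6 mm and w√2 ≈ 1613.1 mm → F0 = 1141 × 1613 mm.
F1: ⌊1613/2⌋ × 1141 = 806 × 1141 mm
F2: ⌊1141/2⌋ × 806 = 570 × 806 mm
F3: ⌊806/2⌋ × 570 = 403 × 570 mm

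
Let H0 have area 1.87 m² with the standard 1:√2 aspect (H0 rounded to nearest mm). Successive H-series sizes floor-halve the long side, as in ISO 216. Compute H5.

Let H0's short side be w mm. w · w√2 = 1.87 m² = 1,870,000 mm², so w ≈ 1149.9 mm and w√2 ≈ 1626.2 mm → H0 = 1150 × 1626 mm.
H1: ⌊1626/2⌋ × 1150 = 813 × 1150 mm
H2: ⌊1150/2⌋ × 813 = 575 × 813 mm
H3: ⌊813/2⌋ × 575 = 406 × 575 mm
H4: ⌊575/2⌋ × 406 = 287 × 406 mm
H5: ⌊406/2⌋ × 287 = 203 × 287 mm

203 × 287 mm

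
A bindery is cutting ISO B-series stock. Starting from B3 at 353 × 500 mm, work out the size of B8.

B4: ⌊500/2⌋ × 353 = 250 × 353 mm
B5: ⌊353/2⌋ × 250 = 176 × 250 mm
B6: ⌊250/2⌋ × 176 = 125 × 176 mm
B7: ⌊176/2⌋ × 125 = 88 × 125 mm
B8: ⌊125/2⌋ × 88 = 62 × 88 mm

62 × 88 mm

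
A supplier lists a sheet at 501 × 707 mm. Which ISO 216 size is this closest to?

Aspect ratio 707/501 ≈ 1.411 — close to the ISO √2 ≈ 1.414.
In the B-series (B0 = 1000 × 1414 mm): B2 = 500 × 707 mm.
Off by 1 mm total — nearest standard size.

B2 (500 × 707 mm)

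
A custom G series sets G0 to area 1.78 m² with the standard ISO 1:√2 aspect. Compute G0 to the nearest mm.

Let the short side be w mm. Then w · w√2 = 1.78 m² = 1,780,000 mm².
w² = 1,780,000/√2, so w ≈ 1121.9 mm; long side = w√2 ≈ 1586.6 mm.

1122 × 1587 mm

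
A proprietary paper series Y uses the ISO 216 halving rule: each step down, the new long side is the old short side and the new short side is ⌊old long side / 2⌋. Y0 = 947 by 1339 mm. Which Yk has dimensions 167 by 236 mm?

Y0: 947 × 1339 mm
Y1: 669 × 947 mm
Y2: 473 × 669 mm
Y3: 334 × 473 mm
Y4: 236 × 334 mm
Y5: 167 × 236 mm
Y6: 118 × 167 mm
→ matches Y5.

Y5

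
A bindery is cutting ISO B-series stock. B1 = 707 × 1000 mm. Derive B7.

B2: ⌊1000/2⌋ × 707 = 500 × 707 mm
B3: ⌊707/2⌋ × 500 = 353 × 500 mm
B4: ⌊500/2⌋ × 353 = 250 × 353 mm
B5: ⌊353/2⌋ × 250 = 176 × 250 mm
B6: ⌊250/2⌋ × 176 = 125 × 176 mm
B7: ⌊176/2⌋ × 125 = 88 × 125 mm

88 × 125 mm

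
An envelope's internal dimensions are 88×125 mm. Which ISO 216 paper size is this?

B7 (88 × 125 mm)

Aspect ratio 125/88 ≈ 1.420 — close to the ISO √2 ≈ 1.414.
In the B-series (B0 = 1000 × 1414 mm): B7 = 88 × 125 mm.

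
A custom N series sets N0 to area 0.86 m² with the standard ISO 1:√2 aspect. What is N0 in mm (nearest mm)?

Let the short side be w mm. Then w · w√2 = 0.86 m² = 860,000 mm².
w² = 860,000/√2, so w ≈ 779.8 mm; long side = w√2 ≈ 1102.8 mm.

780 × 1103 mm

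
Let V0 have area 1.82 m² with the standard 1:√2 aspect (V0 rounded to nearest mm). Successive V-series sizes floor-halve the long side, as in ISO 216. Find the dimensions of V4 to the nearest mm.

Let V0's short side be w mm. w · w√2 = 1.82 m² = 1,820,000 mm², so w ≈ 1134.4 mm and w√2 ≈ 1604.3 mm → V0 = 1134 × 1604 mm.
V1: ⌊1604/2⌋ × 1134 = 802 × 1134 mm
V2: ⌊1134/2⌋ × 802 = 567 × 802 mm
V3: ⌊802/2⌋ × 567 = 401 × 567 mm
V4: ⌊567/2⌋ × 401 = 283 × 401 mm

283 × 401 mm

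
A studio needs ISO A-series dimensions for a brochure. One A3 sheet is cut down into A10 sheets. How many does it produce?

128

A3 = 297 × 420 mm; A10 = 26 × 37 mm.
Each halving step doubles the count; 7 steps from A3 to A10.
2^7 = 128.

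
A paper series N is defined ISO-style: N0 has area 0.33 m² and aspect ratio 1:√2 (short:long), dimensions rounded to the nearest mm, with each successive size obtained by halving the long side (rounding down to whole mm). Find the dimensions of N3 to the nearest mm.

170 × 241 mm

Let N0's short side be w mm. w · w√2 = 0.33 m² = 330,000 mm², so w ≈ 483.1 mm and w√2 ≈ 683.1 mm → N0 = 483 × 683 mm.
N1: ⌊683/2⌋ × 483 = 341 × 483 mm
N2: ⌊483/2⌋ × 341 = 241 × 341 mm
N3: ⌊341/2⌋ × 241 = 170 × 241 mm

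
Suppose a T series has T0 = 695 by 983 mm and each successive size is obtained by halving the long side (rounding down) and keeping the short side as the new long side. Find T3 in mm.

T1: ⌊983/2⌋ × 695 = 491 × 695 mm
T2: ⌊695/2⌋ × 491 = 347 × 491 mm
T3: ⌊491/2⌋ × 347 = 245 × 347 mm

245 × 347 mm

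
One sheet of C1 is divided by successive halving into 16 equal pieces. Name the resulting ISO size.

C5

16 = 2^4, so 4 halving steps.
C1 → C2 → … → C5 after 4 steps.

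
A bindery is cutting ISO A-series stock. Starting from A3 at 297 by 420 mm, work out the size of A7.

A4: ⌊420/2⌋ × 297 = 210 × 297 mm
A5: ⌊297/2⌋ × 210 = 148 × 210 mm
A6: ⌊210/2⌋ × 148 = 105 × 148 mm
A7: ⌊148/2⌋ × 105 = 74 × 105 mm

74 × 105 mm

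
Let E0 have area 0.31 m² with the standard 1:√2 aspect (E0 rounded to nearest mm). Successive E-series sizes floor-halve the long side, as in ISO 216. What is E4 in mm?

117 × 165 mm

Let E0's short side be w mm. w · w√2 = 0.31 m² = 310,000 mm², so w ≈ 468.2 mm and w√2 ≈ 662.1 mm → E0 = 468 × 662 mm.
E1: ⌊662/2⌋ × 468 = 331 × 468 mm
E2: ⌊468/2⌋ × 331 = 234 × 331 mm
E3: ⌊331/2⌋ × 234 = 165 × 234 mm
E4: ⌊234/2⌋ × 165 = 117 × 165 mm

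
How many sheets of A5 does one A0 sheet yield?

32

A0 = 841 × 1189 mm; A5 = 148 × 210 mm.
Each halving step doubles the count; 5 steps from A0 to A5.
2^5 = 32.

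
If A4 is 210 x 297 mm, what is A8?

52 × 74 mm

A5: ⌊297/2⌋ × 210 = 148 × 210 mm
A6: ⌊210/2⌋ × 148 = 105 × 148 mm
A7: ⌊148/2⌋ × 105 = 74 × 105 mm
A8: ⌊105/2⌋ × 74 = 52 × 74 mm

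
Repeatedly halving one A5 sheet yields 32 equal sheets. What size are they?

32 = 2^5, so 5 halving steps.
A5 → A6 → … → A10 after 5 steps.

A10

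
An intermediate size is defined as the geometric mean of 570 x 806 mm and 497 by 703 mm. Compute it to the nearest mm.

532 × 753 mm

Short side: √(570 · 497) = √283290 ≈ 532.2 → 532 mm
Long side: √(806 · 703) = √566618 ≈ 752.7 → 753 mm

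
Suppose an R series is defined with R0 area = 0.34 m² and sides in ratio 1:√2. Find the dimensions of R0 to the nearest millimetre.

Let the short side be w mm. Then w · w√2 = 0.34 m² = 340,000 mm².
w² = 340,000/√2, so w ≈ 490.3 mm; long side = w√2 ≈ 693.4 mm.

490 × 693 mm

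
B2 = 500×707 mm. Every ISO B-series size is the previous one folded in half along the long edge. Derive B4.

B3: ⌊707/2⌋ × 500 = 353 × 500 mm
B4: ⌊500/2⌋ × 353 = 250 × 353 mm

250 × 353 mm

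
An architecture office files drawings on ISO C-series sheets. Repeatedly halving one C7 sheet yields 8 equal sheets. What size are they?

8 = 2^3, so 3 halving steps.
C7 → C8 → … → C10 after 3 steps.

C10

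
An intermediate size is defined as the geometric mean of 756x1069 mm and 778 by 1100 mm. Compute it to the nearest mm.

767 × 1084 mm

Short side: √(756 · 778) = √588168 ≈ 766.9 → 767 mm
Long side: √(1069 · 1100) = √1175900 ≈ 1084.4 → 1084 mm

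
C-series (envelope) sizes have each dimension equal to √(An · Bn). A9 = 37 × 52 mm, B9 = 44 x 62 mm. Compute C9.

Short side: √(37 · 44) = √1628 ≈ 40.3 → 40 mm
Long side: √(52 · 62) = √3224 ≈ 56.8 → 57 mm

40 × 57 mm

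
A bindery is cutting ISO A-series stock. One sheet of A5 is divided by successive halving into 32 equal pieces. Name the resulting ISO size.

32 = 2^5, so 5 halving steps.
A5 → A6 → … → A10 after 5 steps.

A10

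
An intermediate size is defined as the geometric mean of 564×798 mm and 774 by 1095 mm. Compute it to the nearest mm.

661 × 935 mm

Short side: √(564 · 774) = √436536 ≈ 660.7 → 661 mm
Long side: √(798 · 1095) = √873810 ≈ 934.8 → 935 mm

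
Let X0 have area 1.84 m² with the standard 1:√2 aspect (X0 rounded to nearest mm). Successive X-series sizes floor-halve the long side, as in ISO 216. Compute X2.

570 × 806 mm

Let X0's short side be w mm. w · w√2 = 1.84 m² = 1,840,000 mm², so w ≈ 1140.6 mm and w√2 ≈ 1613.1 mm → X0 = 1141 × 1613 mm.
X1: ⌊1613/2⌋ × 1141 = 806 × 1141 mm
X2: ⌊1141/2⌋ × 806 = 570 × 806 mm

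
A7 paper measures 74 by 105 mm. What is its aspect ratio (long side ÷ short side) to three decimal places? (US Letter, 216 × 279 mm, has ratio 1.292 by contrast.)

105 / 74 = 1.419
ISO 216 targets √2 ≈ 1.414; the +0.005 deviation is from mm rounding.

1.419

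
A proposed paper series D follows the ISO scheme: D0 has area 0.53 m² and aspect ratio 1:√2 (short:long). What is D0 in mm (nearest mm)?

Let the short side be w mm. Then w · w√2 = 0.53 m² = 530,000 mm².
w² = 530,000/√2, so w ≈ 612.2 mm; long side = w√2 ≈ 865.8 mm.

612 × 866 mm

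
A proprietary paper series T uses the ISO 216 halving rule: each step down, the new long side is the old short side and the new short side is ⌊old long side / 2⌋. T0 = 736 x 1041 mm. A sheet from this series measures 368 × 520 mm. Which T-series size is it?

T0: 736 × 1041 mm
T1: 520 × 736 mm
T2: 368 × 520 mm
T3: 260 × 368 mm
→ matches T2.

T2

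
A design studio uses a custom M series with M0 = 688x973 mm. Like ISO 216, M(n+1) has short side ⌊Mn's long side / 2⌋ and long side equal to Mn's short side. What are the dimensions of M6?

M1 = 486 × 688 mm (from M0 by 1 halving).
M2: ⌊688/2⌋ × 486 = 344 × 486 mm
M3: ⌊486/2⌋ × 344 = 243 × 344 mm
M4: ⌊344/2⌋ × 243 = 172 × 243 mm
M5: ⌊243/2⌋ × 172 = 121 × 172 mm
M6: ⌊172/2⌋ × 121 = 86 × 121 mm

86 × 121 mm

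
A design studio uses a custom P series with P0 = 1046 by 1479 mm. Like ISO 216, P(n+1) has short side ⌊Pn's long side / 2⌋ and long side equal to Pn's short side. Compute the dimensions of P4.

261 × 369 mm

P1: ⌊1479/2⌋ × 1046 = 739 × 1046 mm
P2: ⌊1046/2⌋ × 739 = 523 × 739 mm
P3: ⌊739/2⌋ × 523 = 369 × 523 mm
P4: ⌊523/2⌋ × 369 = 261 × 369 mm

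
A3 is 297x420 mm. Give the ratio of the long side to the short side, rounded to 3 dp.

1.414

420 / 297 = 1.414
Matches √2 ≈ 1.414 — the ISO 216 defining ratio.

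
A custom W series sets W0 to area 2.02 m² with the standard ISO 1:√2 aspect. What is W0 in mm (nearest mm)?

1195 × 1690 mm

Let the short side be w mm. Then w · w√2 = 2.02 m² = 2,020,000 mm².
w² = 2,020,000/√2, so w ≈ 1195.1 mm; long side = w√2 ≈ 1690.2 mm.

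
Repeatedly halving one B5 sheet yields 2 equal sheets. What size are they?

B6

2 = 2^1, so 1 halving step.
B5 → B6 → … → B6 after 1 step.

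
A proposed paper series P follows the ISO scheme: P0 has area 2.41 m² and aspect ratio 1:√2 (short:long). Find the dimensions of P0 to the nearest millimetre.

Let the short side be w mm. Then w · w√2 = 2.41 m² = 2,410,000 mm².
w² = 2,410,000/√2, so w ≈ 1305.4 mm; long side = w√2 ≈ 1846.1 mm.

1305 × 1846 mm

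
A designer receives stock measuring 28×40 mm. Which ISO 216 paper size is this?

C10 (28 × 40 mm)

Aspect ratio 40/28 ≈ 1.429 — close to the ISO √2 ≈ 1.414.
In the C-series (envelope sizes, between A and B): C10 = 28 × 40 mm.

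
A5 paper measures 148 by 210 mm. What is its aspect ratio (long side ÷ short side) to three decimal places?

210 / 148 = 1.419
ISO 216 targets √2 ≈ 1.414; the +0.005 deviation is from mm rounding.

1.419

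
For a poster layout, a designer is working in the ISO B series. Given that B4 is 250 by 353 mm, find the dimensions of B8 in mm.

B5: ⌊353/2⌋ × 250 = 176 × 250 mm
B6: ⌊250/2⌋ × 176 = 125 × 176 mm
B7: ⌊176/2⌋ × 125 = 88 × 125 mm
B8: ⌊125/2⌋ × 88 = 62 × 88 mm

62 × 88 mm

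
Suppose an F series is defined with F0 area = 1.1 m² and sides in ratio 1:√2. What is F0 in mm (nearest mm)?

Let the short side be w mm. Then w · w√2 = 1.1 m² = 1,100,000 mm².
w² = 1,100,000/√2, so w ≈ 881.9 mm; long side = w√2 ≈ 1247.3 mm.

882 × 1247 mm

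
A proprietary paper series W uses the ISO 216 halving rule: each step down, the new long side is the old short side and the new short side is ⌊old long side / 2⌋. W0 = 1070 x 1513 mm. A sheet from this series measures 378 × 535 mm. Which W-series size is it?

W3

W0: 1070 × 1513 mm
W1: 756 × 1070 mm
W2: 535 × 756 mm
W3: 378 × 535 mm
W4: 267 × 378 mm
→ matches W3.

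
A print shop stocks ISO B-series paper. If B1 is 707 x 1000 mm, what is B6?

125 × 176 mm

B2: ⌊1000/2⌋ × 707 = 500 × 707 mm
B3: ⌊707/2⌋ × 500 = 353 × 500 mm
B4: ⌊500/2⌋ × 353 = 250 × 353 mm
B5: ⌊353/2⌋ × 250 = 176 × 250 mm
B6: ⌊250/2⌋ × 176 = 125 × 176 mm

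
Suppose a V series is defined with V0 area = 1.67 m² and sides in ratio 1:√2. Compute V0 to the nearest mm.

Let the short side be w mm. Then w · w√2 = 1.67 m² = 1,670,000 mm².
w² = 1,670,000/√2, so w ≈ 1086.7 mm; long side = w√2 ≈ 1536.8 mm.

1087 × 1537 mm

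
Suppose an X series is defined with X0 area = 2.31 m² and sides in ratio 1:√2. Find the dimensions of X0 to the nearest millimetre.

1278 × 1807 mm

Let the short side be w mm. Then w · w√2 = 2.31 m² = 2,310,000 mm².
w² = 2,310,000/√2, so w ≈ 1278.1 mm; long side = w√2 ≈ 1807.4 mm.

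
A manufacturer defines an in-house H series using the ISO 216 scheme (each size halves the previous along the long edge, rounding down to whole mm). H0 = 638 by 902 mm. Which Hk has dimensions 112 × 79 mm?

H6

H0: 638 × 902 mm
H1: 451 × 638 mm
H2: 319 × 451 mm
H3: 225 × 319 mm
H4: 159 × 225 mm
H5: 112 × 159 mm
H6: 79 × 112 mm
H7: 56 × 79 mm
→ matches H6.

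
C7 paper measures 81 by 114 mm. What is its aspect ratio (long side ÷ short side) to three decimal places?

1.407

114 / 81 = 1.407
ISO 216 targets √2 ≈ 1.414; the -0.007 deviation is from mm rounding.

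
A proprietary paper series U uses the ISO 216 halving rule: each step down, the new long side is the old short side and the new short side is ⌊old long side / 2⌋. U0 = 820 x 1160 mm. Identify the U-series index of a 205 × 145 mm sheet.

U0: 820 × 1160 mm
U1: 580 × 820 mm
U2: 410 × 580 mm
U3: 290 × 410 mm
U4: 205 × 290 mm
U5: 145 × 205 mm
U6: 102 × 145 mm
→ matches U5.

U5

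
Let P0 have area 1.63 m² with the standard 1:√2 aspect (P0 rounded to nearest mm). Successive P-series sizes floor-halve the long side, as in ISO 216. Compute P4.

Let P0's short side be w mm. w · w√2 = 1.63 m² = 1,630,000 mm², so w ≈ 1073.6 mm and w√2 ≈ 1518.3 mm → P0 = 1074 × 1518 mm.
P1: ⌊1518/2⌋ × 1074 = 759 × 1074 mm
P2: ⌊1074/2⌋ × 759 = 537 × 759 mm
P3: ⌊759/2⌋ × 537 = 379 × 537 mm
P4: ⌊537/2⌋ × 379 = 268 × 379 mm

268 × 379 mm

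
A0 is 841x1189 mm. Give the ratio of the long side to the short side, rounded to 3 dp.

1.414

1189 / 841 = 1.414
Matches √2 ≈ 1.414 — the ISO 216 defining ratio.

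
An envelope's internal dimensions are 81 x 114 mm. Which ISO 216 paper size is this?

Aspect ratio 114/81 ≈ 1.407 — close to the ISO √2 ≈ 1.414.
In the C-series (envelope sizes, between A and B): C7 = 81 × 114 mm.

C7 (81 × 114 mm)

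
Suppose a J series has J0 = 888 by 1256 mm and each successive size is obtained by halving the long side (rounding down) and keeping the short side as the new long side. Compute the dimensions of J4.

J1 = 628 × 888 mm (from J0 by 1 halving).
J2: ⌊888/2⌋ × 628 = 444 × 628 mm
J3: ⌊628/2⌋ × 444 = 314 × 444 mm
J4: ⌊444/2⌋ × 314 = 222 × 314 mm

222 × 314 mm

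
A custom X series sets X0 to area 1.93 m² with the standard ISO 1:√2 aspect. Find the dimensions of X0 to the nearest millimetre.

Let the short side be w mm. Then w · w√2 = 1.93 m² = 1,930,000 mm².
w² = 1,930,000/√2, so w ≈ 1168.2 mm; long side = w√2 ≈ 1652.1 mm.

1168 × 1652 mm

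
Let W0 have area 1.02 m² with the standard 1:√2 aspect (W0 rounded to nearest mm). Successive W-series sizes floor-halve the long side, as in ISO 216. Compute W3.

300 × 424 mm

Let W0's short side be w mm. w · w√2 = 1.02 m² = 1,020,000 mm², so w ≈ 849.3 mm and w√2 ≈ 1201.0 mm → W0 = 849 × 1201 mm.
W1: ⌊1201/2⌋ × 849 = 600 × 849 mm
W2: ⌊849/2⌋ × 600 = 424 × 600 mm
W3: ⌊600/2⌋ × 424 = 300 × 424 mm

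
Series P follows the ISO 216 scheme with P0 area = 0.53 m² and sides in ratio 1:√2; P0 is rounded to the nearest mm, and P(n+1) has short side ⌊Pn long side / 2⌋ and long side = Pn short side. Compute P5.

108 × 153 mm

Let P0's short side be w mm. w · w√2 = 0.53 m² = 530,000 mm², so w ≈ 612.2 mm and w√2 ≈ 865.8 mm → P0 = 612 × 866 mm.
P1: ⌊866/2⌋ × 612 = 433 × 612 mm
P2: ⌊612/2⌋ × 433 = 306 × 433 mm
P3: ⌊433/2⌋ × 306 = 216 × 306 mm
P4: ⌊306/2⌋ × 216 = 153 × 216 mm
P5: ⌊216/2⌋ × 153 = 108 × 153 mm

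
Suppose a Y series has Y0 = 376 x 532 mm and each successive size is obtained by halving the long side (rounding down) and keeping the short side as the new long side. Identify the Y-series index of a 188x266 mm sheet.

Y0: 376 × 532 mm
Y1: 266 × 376 mm
Y2: 188 × 266 mm
Y3: 133 × 188 mm
→ matches Y2.

Y2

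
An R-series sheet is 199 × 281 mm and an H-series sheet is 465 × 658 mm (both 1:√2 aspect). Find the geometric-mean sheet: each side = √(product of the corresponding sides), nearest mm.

304 × 430 mm

Short side: √(199 · 465) = √92535 ≈ 304.2 → 304 mm
Long side: √(281 · 658) = √184898 ≈ 430.0 → 430 mm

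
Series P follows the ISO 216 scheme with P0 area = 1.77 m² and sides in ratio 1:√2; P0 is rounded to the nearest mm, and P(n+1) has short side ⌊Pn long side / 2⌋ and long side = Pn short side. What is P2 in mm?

559 × 791 mm

Let P0's short side be w mm. w · w√2 = 1.77 m² = 1,770,000 mm², so w ≈ 1118.7 mm and w√2 ≈ 1582.1 mm → P0 = 1119 × 1582 mm.
P1: ⌊1582/2⌋ × 1119 = 791 × 1119 mm
P2: ⌊1119/2⌋ × 791 = 559 × 791 mm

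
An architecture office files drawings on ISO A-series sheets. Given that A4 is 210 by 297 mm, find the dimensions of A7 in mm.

74 × 105 mm

A5: ⌊297/2⌋ × 210 = 148 × 210 mm
A6: ⌊210/2⌋ × 148 = 105 × 148 mm
A7: ⌊148/2⌋ × 105 = 74 × 105 mm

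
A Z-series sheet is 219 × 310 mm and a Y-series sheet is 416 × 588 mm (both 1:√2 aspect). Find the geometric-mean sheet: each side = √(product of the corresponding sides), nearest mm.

302 × 427 mm

Short side: √(219 · 416) = √91104 ≈ 301.8 → 302 mm
Long side: √(310 · 588) = √182280 ≈ 426.9 → 427 mm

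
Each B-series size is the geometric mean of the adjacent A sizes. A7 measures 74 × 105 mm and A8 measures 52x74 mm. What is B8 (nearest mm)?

62 × 88 mm

Short side: √(74 · 52) = √3848 ≈ 62.0 → 62 mm
Long side: √(105 · 74) = √7770 ≈ 88.1 → 88 mm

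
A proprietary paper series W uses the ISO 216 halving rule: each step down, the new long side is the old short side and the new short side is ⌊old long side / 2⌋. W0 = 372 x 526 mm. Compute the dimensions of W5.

W1: ⌊526/2⌋ × 372 = 263 × 372 mm
W2: ⌊372/2⌋ × 263 = 186 × 263 mm
W3: ⌊263/2⌋ × 186 = 131 × 186 mm
W4: ⌊186/2⌋ × 131 = 93 × 131 mm
W5: ⌊131/2⌋ × 93 = 65 × 93 mm

65 × 93 mm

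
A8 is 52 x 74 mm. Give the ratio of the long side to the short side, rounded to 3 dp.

74 / 52 = 1.423
ISO 216 targets √2 ≈ 1.414; the +0.009 deviation is from mm rounding.

1.423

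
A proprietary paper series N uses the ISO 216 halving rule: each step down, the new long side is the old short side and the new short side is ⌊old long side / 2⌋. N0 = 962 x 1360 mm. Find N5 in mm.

170 × 240 mm

N1: ⌊1360/2⌋ × 962 = 680 × 962 mm
N2: ⌊962/2⌋ × 680 = 481 × 680 mm
N3: ⌊680/2⌋ × 481 = 340 × 481 mm
N4: ⌊481/2⌋ × 340 = 240 × 340 mm
N5: ⌊340/2⌋ × 240 = 170 × 240 mm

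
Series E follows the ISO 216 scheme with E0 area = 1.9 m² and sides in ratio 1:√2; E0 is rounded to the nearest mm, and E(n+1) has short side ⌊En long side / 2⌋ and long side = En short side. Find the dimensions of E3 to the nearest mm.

Let E0's short side be w mm. w · w√2 = 1.9 m² = 1,900,000 mm², so w ≈ 1159.1 mm and w√2 ≈ 1639.2 mm → E0 = 1159 × 1639 mm.
E1: ⌊1639/2⌋ × 1159 = 819 × 1159 mm
E2: ⌊1159/2⌋ × 819 = 579 × 819 mm
E3: ⌊819/2⌋ × 579 = 409 × 579 mm

409 × 579 mm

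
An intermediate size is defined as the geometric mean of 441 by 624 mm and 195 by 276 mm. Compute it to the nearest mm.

Short side: √(441 · 195) = √85995 ≈ 293.2 → 293 mm
Long side: √(624 · 276) = √172224 ≈ 415.0 → 415 mm

293 × 415 mm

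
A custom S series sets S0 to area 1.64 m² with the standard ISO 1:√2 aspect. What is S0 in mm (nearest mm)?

Let the short side be w mm. Then w · w√2 = 1.64 m² = 1,640,000 mm².
w² = 1,640,000/√2, so w ≈ 1076.9 mm; long side = w√2 ≈ 1522.9 mm.

1077 × 1523 mm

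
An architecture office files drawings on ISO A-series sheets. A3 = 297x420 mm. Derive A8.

52 × 74 mm

A4: ⌊420/2⌋ × 297 = 210 × 297 mm
A5: ⌊297/2⌋ × 210 = 148 × 210 mm
A6: ⌊210/2⌋ × 148 = 105 × 148 mm
A7: ⌊148/2⌋ × 105 = 74 × 105 mm
A8: ⌊105/2⌋ × 74 = 52 × 74 mm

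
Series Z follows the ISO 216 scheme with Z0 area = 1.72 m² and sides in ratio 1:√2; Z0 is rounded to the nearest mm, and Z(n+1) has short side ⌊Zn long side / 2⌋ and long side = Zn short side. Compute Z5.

Let Z0's short side be w mm. w · w√2 = 1.72 m² = 1,720,000 mm², so w ≈ 1102.8 mm and w√2 ≈ 1559.6 mm → Z0 = 1103 × 1560 mm.
Z1: ⌊1560/2⌋ × 1103 = 780 × 1103 mm
Z2: ⌊1103/2⌋ × 780 = 551 × 780 mm
Z3: ⌊780/2⌋ × 551 = 390 × 551 mm
Z4: ⌊551/2⌋ × 390 = 275 × 390 mm
Z5: ⌊390/2⌋ × 275 = 195 × 275 mm

195 × 275 mm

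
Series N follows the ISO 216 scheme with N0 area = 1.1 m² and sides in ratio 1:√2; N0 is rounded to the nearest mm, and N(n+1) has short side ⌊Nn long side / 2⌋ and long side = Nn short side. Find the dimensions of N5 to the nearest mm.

155 × 220 mm

Let N0's short side be w mm. w · w√2 = 1.1 m² = 1,100,000 mm², so w ≈ 881.9 mm and w√2 ≈ 1247.3 mm → N0 = 882 × 1247 mm.
N1: ⌊1247/2⌋ × 882 = 623 × 882 mm
N2: ⌊882/2⌋ × 623 = 441 × 623 mm
N3: ⌊623/2⌋ × 441 = 311 × 441 mm
N4: ⌊441/2⌋ × 311 = 220 × 311 mm
N5: ⌊311/2⌋ × 220 = 155 × 220 mm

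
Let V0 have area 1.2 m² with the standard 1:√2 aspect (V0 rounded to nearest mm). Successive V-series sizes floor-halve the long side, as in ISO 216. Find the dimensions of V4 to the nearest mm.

Let V0's short side be w mm. w · w√2 = 1.2 m² = 1,200,000 mm², so w ≈ 921.2 mm and w√2 ≈ 1302.7 mm → V0 = 921 × 1303 mm.
V1: ⌊1303/2⌋ × 921 = 651 × 921 mm
V2: ⌊921/2⌋ × 651 = 460 × 651 mm
V3: ⌊651/2⌋ × 460 = 325 × 460 mm
V4: ⌊460/2⌋ × 325 = 230 × 325 mm

230 × 325 mm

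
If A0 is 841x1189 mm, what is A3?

297 × 420 mm

A1: ⌊1189/2⌋ × 841 = 594 × 841 mm
A2: ⌊841/2⌋ × 594 = 420 × 594 mm
A3: ⌊594/2⌋ × 420 = 297 × 420 mm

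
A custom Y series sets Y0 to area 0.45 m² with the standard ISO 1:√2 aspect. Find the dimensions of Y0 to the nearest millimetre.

564 × 798 mm

Let the short side be w mm. Then w · w√2 = 0.45 m² = 450,000 mm².
w² = 450,000/√2, so w ≈ 564.1 mm; long side = w√2 ≈ 797.7 mm.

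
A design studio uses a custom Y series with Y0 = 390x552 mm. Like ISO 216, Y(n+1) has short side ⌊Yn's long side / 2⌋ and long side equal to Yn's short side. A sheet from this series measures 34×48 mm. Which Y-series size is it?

Y7

Y0: 390 × 552 mm
Y1: 276 × 390 mm
Y2: 195 × 276 mm
Y3: 138 × 195 mm
Y4: 97 × 138 mm
Y5: 69 × 97 mm
Y6: 48 × 69 mm
Y7: 34 × 48 mm
Y8: 24 × 34 mm
→ matches Y7.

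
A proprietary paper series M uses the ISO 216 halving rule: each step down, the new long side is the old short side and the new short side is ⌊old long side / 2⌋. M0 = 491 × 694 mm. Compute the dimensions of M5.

86 × 122 mm

M1: ⌊694/2⌋ × 491 = 347 × 491 mm
M2: ⌊491/2⌋ × 347 = 245 × 347 mm
M3: ⌊347/2⌋ × 245 = 173 × 245 mm
M4: ⌊245/2⌋ × 173 = 122 × 173 mm
M5: ⌊173/2⌋ × 122 = 86 × 122 mm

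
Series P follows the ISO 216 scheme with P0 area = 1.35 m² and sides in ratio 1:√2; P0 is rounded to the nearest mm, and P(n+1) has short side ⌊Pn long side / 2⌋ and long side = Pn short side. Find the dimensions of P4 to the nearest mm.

244 × 345 mm

Let P0's short side be w mm. w · w√2 = 1.35 m² = 1,350,000 mm², so w ≈ 977.0 mm and w√2 ≈ 1381.7 mm → P0 = 977 × 1382 mm.
P1: ⌊1382/2⌋ × 977 = 691 × 977 mm
P2: ⌊977/2⌋ × 691 = 488 × 691 mm
P3: ⌊691/2⌋ × 488 = 345 × 488 mm
P4: ⌊488/2⌋ × 345 = 244 × 345 mm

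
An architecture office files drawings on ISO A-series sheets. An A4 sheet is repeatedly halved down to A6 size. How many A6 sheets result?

4

Each ISO step halves the sheet: 1 × A4 → 2 × A5 → 4 × A6
From A4 to A6 is 2 halving steps: 2^2 = 4.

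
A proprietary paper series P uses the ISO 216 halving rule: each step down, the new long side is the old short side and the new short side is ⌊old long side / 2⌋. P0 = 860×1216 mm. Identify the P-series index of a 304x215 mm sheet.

P4

P0: 860 × 1216 mm
P1: 608 × 860 mm
P2: 430 × 608 mm
P3: 304 × 430 mm
P4: 215 × 304 mm
P5: 152 × 215 mm
→ matches P4.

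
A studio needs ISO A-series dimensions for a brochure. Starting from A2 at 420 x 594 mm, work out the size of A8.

52 × 74 mm

A3: ⌊594/2⌋ × 420 = 297 × 420 mm
A4: ⌊420/2⌋ × 297 = 210 × 297 mm
A5: ⌊297/2⌋ × 210 = 148 × 210 mm
A6: ⌊210/2⌋ × 148 = 105 × 148 mm
A7: ⌊148/2⌋ × 105 = 74 × 105 mm
A8: ⌊105/2⌋ × 74 = 52 × 74 mm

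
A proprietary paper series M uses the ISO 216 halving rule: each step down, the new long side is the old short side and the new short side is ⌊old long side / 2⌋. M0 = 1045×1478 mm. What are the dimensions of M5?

184 × 261 mm

M1: ⌊1478/2⌋ × 1045 = 739 × 1045 mm
M2: ⌊1045/2⌋ × 739 = 522 × 739 mm
M3: ⌊739/2⌋ × 522 = 369 × 522 mm
M4: ⌊522/2⌋ × 369 = 261 × 369 mm
M5: ⌊369/2⌋ × 261 = 184 × 261 mm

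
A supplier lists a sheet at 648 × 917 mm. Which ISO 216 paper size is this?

Aspect ratio 917/648 ≈ 1.415 — close to the ISO √2 ≈ 1.414.
In the C-series (envelope sizes, between A and B): C1 = 648 × 917 mm.

C1 (648 × 917 mm)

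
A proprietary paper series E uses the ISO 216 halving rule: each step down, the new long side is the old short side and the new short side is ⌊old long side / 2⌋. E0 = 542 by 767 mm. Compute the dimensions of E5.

E1: ⌊767/2⌋ × 542 = 383 × 542 mm
E2: ⌊542/2⌋ × 383 = 271 × 383 mm
E3: ⌊383/2⌋ × 271 = 191 × 271 mm
E4: ⌊271/2⌋ × 191 = 135 × 191 mm
E5: ⌊191/2⌋ × 135 = 95 × 135 mm

95 × 135 mm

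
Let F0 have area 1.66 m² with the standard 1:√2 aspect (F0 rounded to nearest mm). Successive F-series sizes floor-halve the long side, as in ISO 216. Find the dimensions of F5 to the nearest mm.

191 × 270 mm

Let F0's short side be w mm. w · w√2 = 1.66 m² = 1,660,000 mm², so w ≈ 1083.4 mm and w√2 ≈ 1532.2 mm → F0 = 1083 × 1532 mm.
F1: ⌊1532/2⌋ × 1083 = 766 × 1083 mm
F2: ⌊1083/2⌋ × 766 = 541 × 766 mm
F3: ⌊766/2⌋ × 541 = 383 × 541 mm
F4: ⌊541/2⌋ × 383 = 270 × 383 mm
F5: ⌊383/2⌋ × 270 = 191 × 270 mm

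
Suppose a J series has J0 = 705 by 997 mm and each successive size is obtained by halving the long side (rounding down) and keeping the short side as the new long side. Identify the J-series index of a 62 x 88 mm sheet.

J0: 705 × 997 mm
J1: 498 × 705 mm
J2: 352 × 498 mm
J3: 249 × 352 mm
J4: 176 × 249 mm
J5: 124 × 176 mm
J6: 88 × 124 mm
J7: 62 × 88 mm
J8: 44 × 62 mm
→ matches J7.

J7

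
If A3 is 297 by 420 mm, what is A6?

105 × 148 mm

A4: ⌊420/2⌋ × 297 = 210 × 297 mm
A5: ⌊297/2⌋ × 210 = 148 × 210 mm
A6: ⌊210/2⌋ × 148 = 105 × 148 mm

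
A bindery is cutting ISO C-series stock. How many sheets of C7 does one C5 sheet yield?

Each ISO step halves the sheet: 1 × C5 → 2 × C6 → 4 × C7
From C5 to C7 is 2 halving steps: 2^2 = 4.

4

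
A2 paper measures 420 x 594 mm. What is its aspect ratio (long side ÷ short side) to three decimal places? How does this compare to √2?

1.414

594 / 420 = 1.414
Matches √2 ≈ 1.414 — the ISO 216 defining ratio.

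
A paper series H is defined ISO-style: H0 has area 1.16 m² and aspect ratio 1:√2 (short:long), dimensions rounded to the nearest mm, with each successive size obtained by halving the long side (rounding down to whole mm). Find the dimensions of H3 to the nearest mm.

320 × 453 mm

Let H0's short side be w mm. w · w√2 = 1.16 m² = 1,160,000 mm², so w ≈ 905.7 mm and w√2 ≈ 1280.8 mm → H0 = 906 × 1281 mm.
H1: ⌊1281/2⌋ × 906 = 640 × 906 mm
H2: ⌊906/2⌋ × 640 = 453 × 640 mm
H3: ⌊640/2⌋ × 453 = 320 × 453 mm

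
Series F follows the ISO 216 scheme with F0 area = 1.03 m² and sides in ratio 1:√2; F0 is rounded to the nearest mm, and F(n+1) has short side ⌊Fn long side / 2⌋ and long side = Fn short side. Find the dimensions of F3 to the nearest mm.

301 × 426 mm

Let F0's short side be w mm. w · w√2 = 1.03 m² = 1,030,000 mm², so w ≈ 853.4 mm and w√2 ≈ 1206.9 mm → F0 = 853 × 1207 mm.
F1: ⌊1207/2⌋ × 853 = 603 × 853 mm
F2: ⌊853/2⌋ × 603 = 426 × 603 mm
F3: ⌊603/2⌋ × 426 = 301 × 426 mm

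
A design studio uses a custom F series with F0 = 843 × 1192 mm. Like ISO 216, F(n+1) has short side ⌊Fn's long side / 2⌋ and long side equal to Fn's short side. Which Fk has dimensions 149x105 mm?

F6

F0: 843 × 1192 mm
F1: 596 × 843 mm
F2: 421 × 596 mm
F3: 298 × 421 mm
F4: 210 × 298 mm
F5: 149 × 210 mm
F6: 105 × 149 mm
F7: 74 × 105 mm
→ matches F6.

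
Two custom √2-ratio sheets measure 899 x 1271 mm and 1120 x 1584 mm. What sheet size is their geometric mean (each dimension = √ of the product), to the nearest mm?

Short side: √(899 · 1120) = √1006880 ≈ 1003.4 → 1003 mm
Long side: √(1271 · 1584) = √2013264 ≈ 1418.9 → 1419 mm

1003 × 1419 mm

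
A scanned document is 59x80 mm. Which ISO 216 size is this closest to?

C8 (57 × 81 mm)

Aspect ratio 80/59 ≈ 1.356 (ISO target is √2 ≈ 1.414).
In the C-series (envelope sizes, between A and B): C8 = 57 × 81 mm.
Off by 3 mm total — nearest standard size.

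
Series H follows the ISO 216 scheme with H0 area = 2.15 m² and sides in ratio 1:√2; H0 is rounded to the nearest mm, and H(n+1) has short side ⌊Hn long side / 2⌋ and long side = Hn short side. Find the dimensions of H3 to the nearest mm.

436 × 616 mm

Let H0's short side be w mm. w · w√2 = 2.15 m² = 2,150,000 mm², so w ≈ 1233.0 mm and w√2 ≈ 1743.7 mm → H0 = 1233 × 1744 mm.
H1: ⌊1744/2⌋ × 1233 = 872 × 1233 mm
H2: ⌊1233/2⌋ × 872 = 616 × 872 mm
H3: ⌊872/2⌋ × 616 = 436 × 616 mm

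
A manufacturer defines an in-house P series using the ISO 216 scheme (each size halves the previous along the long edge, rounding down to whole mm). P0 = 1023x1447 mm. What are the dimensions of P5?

P1: ⌊1447/2⌋ × 1023 = 723 × 1023 mm
P2: ⌊1023/2⌋ × 723 = 511 × 723 mm
P3: ⌊723/2⌋ × 511 = 361 × 511 mm
P4: ⌊511/2⌋ × 361 = 255 × 361 mm
P5: ⌊361/2⌋ × 255 = 180 × 255 mm

180 × 255 mm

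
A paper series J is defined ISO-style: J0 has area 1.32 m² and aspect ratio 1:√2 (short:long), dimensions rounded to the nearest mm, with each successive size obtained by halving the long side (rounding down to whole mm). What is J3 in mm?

341 × 483 mm

Let J0's short side be w mm. w · w√2 = 1.32 m² = 1,320,000 mm², so w ≈ 966.1 mm and w√2 ≈ 1366.3 mm → J0 = 966 × 1366 mm.
J1: ⌊1366/2⌋ × 966 = 683 × 966 mm
J2: ⌊966/2⌋ × 683 = 483 × 683 mm
J3: ⌊683/2⌋ × 483 = 341 × 483 mm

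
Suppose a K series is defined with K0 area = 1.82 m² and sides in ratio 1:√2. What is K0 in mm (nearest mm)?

Let the short side be w mm. Then w · w√2 = 1.82 m² = 1,820,000 mm².
w² = 1,820,000/√2, so w ≈ 1134.4 mm; long side = w√2 ≈ 1604.3 mm.

1134 × 1604 mm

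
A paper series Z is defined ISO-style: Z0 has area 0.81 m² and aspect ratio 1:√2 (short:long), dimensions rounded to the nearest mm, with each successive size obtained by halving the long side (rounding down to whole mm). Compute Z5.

133 × 189 mm

Let Z0's short side be w mm. w · w√2 = 0.81 m² = 810,000 mm², so w ≈ 756.8 mm and w√2 ≈ 1070.3 mm → Z0 = 757 × 1070 mm.
Z1: ⌊1070/2⌋ × 757 = 535 × 757 mm
Z2: ⌊757/2⌋ × 535 = 378 × 535 mm
Z3: ⌊535/2⌋ × 378 = 267 × 378 mm
Z4: ⌊378/2⌋ × 267 = 189 × 267 mm
Z5: ⌊267/2⌋ × 189 = 133 × 189 mm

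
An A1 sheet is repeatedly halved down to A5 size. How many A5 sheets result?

Each ISO step halves the sheet: 1 × A1 → 2 × A2 → 4 × A3 → 8 × A4 → …
From A1 to A5 is 4 halving steps: 2^4 = 16.

16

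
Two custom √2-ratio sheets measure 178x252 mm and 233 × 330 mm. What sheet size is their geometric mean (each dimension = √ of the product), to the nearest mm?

204 × 288 mm

Short side: √(178 · 233) = √41474 ≈ 203.7 → 204 mm
Long side: √(252 · 330) = √83160 ≈ 288.4 → 288 mm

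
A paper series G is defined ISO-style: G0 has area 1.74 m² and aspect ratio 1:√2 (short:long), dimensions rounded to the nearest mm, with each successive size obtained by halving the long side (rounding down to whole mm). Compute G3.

392 × 554 mm

Let G0's short side be w mm. w · w√2 = 1.74 m² = 1,740,000 mm², so w ≈ 1109.2 mm and w√2 ≈ 1568.7 mm → G0 = 1109 × 1569 mm.
G1: ⌊1569/2⌋ × 1109 = 784 × 1109 mm
G2: ⌊1109/2⌋ × 784 = 554 × 784 mm
G3: ⌊784/2⌋ × 554 = 392 × 554 mm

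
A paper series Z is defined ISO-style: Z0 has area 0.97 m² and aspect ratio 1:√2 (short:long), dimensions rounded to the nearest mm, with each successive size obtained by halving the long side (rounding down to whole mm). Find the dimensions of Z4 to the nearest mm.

207 × 292 mm

Let Z0's short side be w mm. w · w√2 = 0.97 m² = 970,000 mm², so w ≈ 828.2 mm and w√2 ≈ 1171.2 mm → Z0 = 828 × 1171 mm.
Z1: ⌊1171/2⌋ × 828 = 585 × 828 mm
Z2: ⌊828/2⌋ × 585 = 414 × 585 mm
Z3: ⌊585/2⌋ × 414 = 292 × 414 mm
Z4: ⌊414/2⌋ × 292 = 207 × 292 mm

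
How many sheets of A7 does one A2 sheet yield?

Each ISO step halves the sheet: 1 × A2 → 2 × A3 → 4 × A4 → 8 × A5 → …
From A2 to A7 is 5 halving steps: 2^5 = 32.

32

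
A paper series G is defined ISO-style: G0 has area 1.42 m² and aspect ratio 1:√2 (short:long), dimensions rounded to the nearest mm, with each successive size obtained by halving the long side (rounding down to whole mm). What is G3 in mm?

354 × 501 mm

Let G0's short side be w mm. w · w√2 = 1.42 m² = 1,420,000 mm², so w ≈ 1002.0 mm and w√2 ≈ 1417.1 mm → G0 = 1002 × 1417 mm.
G1: ⌊1417/2⌋ × 1002 = 708 × 1002 mm
G2: ⌊1002/2⌋ × 708 = 501 × 708 mm
G3: ⌊708/2⌋ × 501 = 354 × 501 mm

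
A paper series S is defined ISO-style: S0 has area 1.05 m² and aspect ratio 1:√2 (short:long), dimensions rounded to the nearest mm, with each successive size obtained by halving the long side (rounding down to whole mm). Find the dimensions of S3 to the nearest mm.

304 × 431 mm

Let S0's short side be w mm. w · w√2 = 1.05 m² = 1,050,000 mm², so w ≈ 861.7 mm and w√2 ≈ 1218.6 mm → S0 = 862 × 1219 mm.
S1: ⌊1219/2⌋ × 862 = 609 × 862 mm
S2: ⌊862/2⌋ × 609 = 431 × 609 mm
S3: ⌊609/2⌋ × 431 = 304 × 431 mm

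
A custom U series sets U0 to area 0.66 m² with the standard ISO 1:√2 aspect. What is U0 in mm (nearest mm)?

683 × 966 mm

Let the short side be w mm. Then w · w√2 = 0.66 m² = 660,000 mm².
w² = 660,000/√2, so w ≈ 683.1 mm; long side = w√2 ≈ 966.1 mm.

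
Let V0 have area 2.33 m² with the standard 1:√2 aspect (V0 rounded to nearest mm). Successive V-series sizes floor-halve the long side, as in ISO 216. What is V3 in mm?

Let V0's short side be w mm. w · w√2 = 2.33 m² = 2,330,000 mm², so w ≈ 1283.6 mm and w√2 ≈ 1815.2 mm → V0 = 1284 × 1815 mm.
V1: ⌊1815/2⌋ × 1284 = 907 × 1284 mm
V2: ⌊1284/2⌋ × 907 = 642 × 907 mm
V3: ⌊907/2⌋ × 642 = 453 × 642 mm

453 × 642 mm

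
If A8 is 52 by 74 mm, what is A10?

26 × 37 mm

A9: ⌊74/2⌋ × 52 = 37 × 52 mm
A10: ⌊52/2⌋ × 37 = 26 × 37 mm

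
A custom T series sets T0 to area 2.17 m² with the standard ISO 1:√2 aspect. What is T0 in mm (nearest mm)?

1239 × 1752 mm

Let the short side be w mm. Then w · w√2 = 2.17 m² = 2,170,000 mm².
w² = 2,170,000/√2, so w ≈ 1238.7 mm; long side = w√2 ≈ 1751.8 mm.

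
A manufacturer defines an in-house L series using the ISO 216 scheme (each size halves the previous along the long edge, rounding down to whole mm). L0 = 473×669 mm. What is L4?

118 × 167 mm

L1: ⌊669/2⌋ × 473 = 334 × 473 mm
L2: ⌊473/2⌋ × 334 = 236 × 334 mm
L3: ⌊334/2⌋ × 236 = 167 × 236 mm
L4: ⌊236/2⌋ × 167 = 118 × 167 mm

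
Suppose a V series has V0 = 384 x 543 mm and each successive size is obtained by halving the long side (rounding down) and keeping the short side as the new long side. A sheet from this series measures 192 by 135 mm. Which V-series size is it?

V0: 384 × 543 mm
V1: 271 × 384 mm
V2: 192 × 271 mm
V3: 135 × 192 mm
V4: 96 × 135 mm
→ matches V3.

V3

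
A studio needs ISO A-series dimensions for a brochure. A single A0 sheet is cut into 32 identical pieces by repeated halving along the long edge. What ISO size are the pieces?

32 = 2^5, so 5 halving steps.
A0 → A1 → … → A5 after 5 steps.

A5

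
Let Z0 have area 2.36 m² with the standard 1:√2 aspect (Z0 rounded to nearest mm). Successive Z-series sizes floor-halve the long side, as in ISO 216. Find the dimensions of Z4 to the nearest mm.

Let Z0's short side be w mm. w · w√2 = 2.36 m² = 2,360,000 mm², so w ≈ 1291.8 mm and w√2 ≈ 1826.9 mm → Z0 = 1292 × 1827 mm.
Z1: ⌊1827/2⌋ × 1292 = 913 × 1292 mm
Z2: ⌊1292/2⌋ × 913 = 646 × 913 mm
Z3: ⌊913/2⌋ × 646 = 456 × 646 mm
Z4: ⌊646/2⌋ × 456 = 323 × 456 mm

323 × 456 mm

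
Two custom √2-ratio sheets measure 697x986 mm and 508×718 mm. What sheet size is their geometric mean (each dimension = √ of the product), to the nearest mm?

595 × 841 mm

Short side: √(697 · 508) = √354076 ≈ 595.0 → 595 mm
Long side: √(986 · 718) = √707948 ≈ 841.4 → 841 mm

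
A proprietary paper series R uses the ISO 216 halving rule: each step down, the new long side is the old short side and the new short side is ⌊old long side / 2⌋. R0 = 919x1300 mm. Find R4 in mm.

229 × 325 mm

R1 = 650 × 919 mm (from R0 by 1 halving).
R2: ⌊919/2⌋ × 650 = 459 × 650 mm
R3: ⌊650/2⌋ × 459 = 325 × 459 mm
R4: ⌊459/2⌋ × 325 = 229 × 325 mm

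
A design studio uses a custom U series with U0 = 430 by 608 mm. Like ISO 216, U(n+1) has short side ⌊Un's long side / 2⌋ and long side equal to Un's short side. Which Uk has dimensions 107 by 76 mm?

U5

U0: 430 × 608 mm
U1: 304 × 430 mm
U2: 215 × 304 mm
U3: 152 × 215 mm
U4: 107 × 152 mm
U5: 76 × 107 mm
U6: 53 × 76 mm
→ matches U5.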